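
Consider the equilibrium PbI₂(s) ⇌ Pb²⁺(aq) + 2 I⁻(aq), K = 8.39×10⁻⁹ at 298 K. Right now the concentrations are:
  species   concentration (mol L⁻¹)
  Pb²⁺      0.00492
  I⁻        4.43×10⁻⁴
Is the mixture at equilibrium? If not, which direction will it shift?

(PbI₂ is a pure solid — omitted from Q.)
Q = [Pb²⁺]·[I⁻]² = (0.00492)·(4.43×10⁻⁴)² = 9.66×10⁻¹⁰
Q = 9.66×10⁻¹⁰ < K = 8.39×10⁻⁹: net forward reaction.

no; Q < K, reaction proceeds forward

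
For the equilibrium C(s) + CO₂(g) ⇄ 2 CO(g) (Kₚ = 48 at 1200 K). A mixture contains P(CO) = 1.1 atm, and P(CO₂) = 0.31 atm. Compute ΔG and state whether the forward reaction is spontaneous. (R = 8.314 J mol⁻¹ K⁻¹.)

ΔG = -25.0 kJ/mol; the forward reaction is spontaneous

(C is a pure solid — omitted from Qₚ.)
Qₚ = P(CO)² / P(CO₂) = (1.1)² / (0.31) = 3.90
ΔG = RT ln(Qₚ/Kₚ) = (8.314 J mol⁻¹ K⁻¹)(1200 K) × ln(3.90/48)
   = (9.977 kJ/mol)(-2.510) = -25.0 kJ/mol
ΔG < 0, so the forward reaction is spontaneous (proceeds forward).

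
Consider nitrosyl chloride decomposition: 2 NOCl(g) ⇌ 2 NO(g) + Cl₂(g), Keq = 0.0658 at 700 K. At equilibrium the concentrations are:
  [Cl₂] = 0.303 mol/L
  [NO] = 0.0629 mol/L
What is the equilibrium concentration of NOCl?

[NOCl] = 0.135 mol/L

At equilibrium, Keq = [NO]²·[Cl₂] / [NOCl]² = 0.0658.
(0.0629)²·(0.303) / ([NOCl])² = 0.0658
[NOCl]² = 0.0182 ⇒ [NOCl] = 0.135 mol/L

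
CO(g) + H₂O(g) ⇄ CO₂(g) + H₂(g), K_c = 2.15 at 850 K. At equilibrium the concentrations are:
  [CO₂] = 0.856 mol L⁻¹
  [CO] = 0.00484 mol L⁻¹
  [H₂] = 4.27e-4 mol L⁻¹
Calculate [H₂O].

At equilibrium, K_c = [CO₂]·[H₂] / ([CO]·[H₂O]) = 2.15.
(0.856)·(4.27e-4) / ((0.00484)·([H₂O])) = 2.15
[H₂O] = 0.0351 mol L⁻¹

[H₂O] = 0.0351 mol L⁻¹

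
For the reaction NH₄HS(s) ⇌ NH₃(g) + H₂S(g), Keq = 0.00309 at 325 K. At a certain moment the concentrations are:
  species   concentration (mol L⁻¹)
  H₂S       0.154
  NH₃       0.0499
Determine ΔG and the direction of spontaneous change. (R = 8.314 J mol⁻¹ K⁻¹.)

ΔG = 2.46 kJ/mol; the forward reaction is non-spontaneous

(NH₄HS is a pure solid — omitted from Q.)
Q = [NH₃]·[H₂S] = (0.0499)·(0.154) = 0.00768
ΔG = RT ln(Q/Keq) = (8.314 J mol⁻¹ K⁻¹)(325 K) × ln(0.00768/0.00309)
   = (2.702 kJ/mol)(0.9104) = 2.46 kJ/mol
ΔG > 0, so the forward reaction is non-spontaneous (proceeds in reverse).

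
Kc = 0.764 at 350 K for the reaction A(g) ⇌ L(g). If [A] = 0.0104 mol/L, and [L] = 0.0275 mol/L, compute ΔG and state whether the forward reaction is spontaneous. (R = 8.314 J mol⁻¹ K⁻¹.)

ΔG = 3.61 kJ/mol; the forward reaction is non-spontaneous

Qc = [L] / [A] = (0.0275) / (0.0104) = 2.64
ΔG = RT ln(Qc/Kc) = (8.314 J mol⁻¹ K⁻¹)(350 K) × ln(2.64/0.764)
   = (2.910 kJ/mol)(1.240) = 3.61 kJ/mol
ΔG > 0, so the forward reaction is non-spontaneous (proceeds in reverse).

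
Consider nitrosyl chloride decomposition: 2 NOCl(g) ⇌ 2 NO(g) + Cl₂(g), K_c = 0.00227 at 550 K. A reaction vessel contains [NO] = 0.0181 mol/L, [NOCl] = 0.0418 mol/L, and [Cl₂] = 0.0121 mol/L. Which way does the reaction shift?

neither direction; the system is at equilibrium

Q_c = [NO]²·[Cl₂] / [NOCl]² = (0.0181)²·(0.0121) / (0.0418)² = 0.00227
Q_c = 0.00227 = K_c, so the system is already at equilibrium.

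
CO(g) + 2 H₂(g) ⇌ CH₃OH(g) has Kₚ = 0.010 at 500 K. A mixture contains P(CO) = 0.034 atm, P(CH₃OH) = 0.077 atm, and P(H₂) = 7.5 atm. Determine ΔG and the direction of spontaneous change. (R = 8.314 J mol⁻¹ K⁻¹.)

ΔG = 5.79 kJ/mol; the forward reaction is non-spontaneous

Qₚ = P(CH₃OH) / (P(CO)·P(H₂)²) = (0.077) / ((0.034)·(7.5)²) = 0.0403
ΔG = RT ln(Qₚ/Kₚ) = (8.314 J mol⁻¹ K⁻¹)(500 K) × ln(0.0403/0.010)
   = (4.157 kJ/mol)(1.394) = 5.79 kJ/mol
ΔG > 0, so the forward reaction is non-spontaneous (proceeds in reverse).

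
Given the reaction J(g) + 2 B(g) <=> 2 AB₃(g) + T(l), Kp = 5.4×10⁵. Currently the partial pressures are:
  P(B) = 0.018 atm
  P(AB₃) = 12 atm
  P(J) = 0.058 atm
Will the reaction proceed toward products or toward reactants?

to the left

(T is a pure liquid — omitted from Qp.)
Qp = P(AB₃)² / (P(J)·P(B)²) = (12)² / ((0.058)·(0.018)²) = 7.7×10⁶
Qp = 7.7×10⁶ > Kp = 5.4×10⁵, so the reverse reaction proceeds.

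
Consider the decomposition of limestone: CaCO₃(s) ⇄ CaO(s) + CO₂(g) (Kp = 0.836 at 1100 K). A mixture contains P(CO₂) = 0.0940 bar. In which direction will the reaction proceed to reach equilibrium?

toward products

(CaCO₃, CaO are pure solids — omitted from Qp.)
Qp = P(CO₂) = 0.0940
Qp = 0.0940 < Kp = 0.836, so the forward reaction proceeds.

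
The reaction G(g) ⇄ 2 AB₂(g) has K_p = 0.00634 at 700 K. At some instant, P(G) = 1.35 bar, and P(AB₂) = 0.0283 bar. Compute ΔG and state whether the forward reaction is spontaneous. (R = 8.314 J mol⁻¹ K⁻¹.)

Q_p = P(AB₂)² / P(G) = (0.0283)² / (1.35) = 5.93e-4
ΔG = RT ln(Q_p/K_p) = (8.314 J mol⁻¹ K⁻¹)(700 K) × ln(5.93e-4/0.00634)
   = (5.820 kJ/mol)(-2.369) = -13.8 kJ/mol
ΔG < 0, so the forward reaction is spontaneous (proceeds forward).

ΔG = -13.8 kJ/mol; the forward reaction is spontaneous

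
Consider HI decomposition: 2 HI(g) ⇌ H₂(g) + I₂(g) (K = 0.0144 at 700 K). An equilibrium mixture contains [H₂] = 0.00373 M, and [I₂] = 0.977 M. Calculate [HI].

At equilibrium, K = [H₂]·[I₂] / [HI]² = 0.0144.
(0.00373)·(0.977) / ([HI])² = 0.0144
[HI]² = 0.253 ⇒ [HI] = 0.503 M

[HI] = 0.503 M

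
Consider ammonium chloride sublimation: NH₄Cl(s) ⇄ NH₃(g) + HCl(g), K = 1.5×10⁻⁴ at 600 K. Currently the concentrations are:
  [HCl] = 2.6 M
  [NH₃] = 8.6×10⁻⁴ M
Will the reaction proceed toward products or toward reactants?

(NH₄Cl is a pure solid — omitted from Q.)
Q = [NH₃]·[HCl] = (8.6×10⁻⁴)·(2.6) = 0.0022
Q = 0.0022 > K = 1.5×10⁻⁴, so the reverse reaction proceeds.

in the reverse direction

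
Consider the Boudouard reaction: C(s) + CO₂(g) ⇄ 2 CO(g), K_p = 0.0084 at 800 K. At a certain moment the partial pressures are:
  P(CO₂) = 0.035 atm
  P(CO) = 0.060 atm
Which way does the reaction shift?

in the reverse direction

(C is a pure solid — omitted from Q_p.)
Q_p = P(CO)² / P(CO₂) = (0.060)² / (0.035) = 0.10
Q_p = 0.10 > K_p = 0.0084, so the reverse reaction proceeds.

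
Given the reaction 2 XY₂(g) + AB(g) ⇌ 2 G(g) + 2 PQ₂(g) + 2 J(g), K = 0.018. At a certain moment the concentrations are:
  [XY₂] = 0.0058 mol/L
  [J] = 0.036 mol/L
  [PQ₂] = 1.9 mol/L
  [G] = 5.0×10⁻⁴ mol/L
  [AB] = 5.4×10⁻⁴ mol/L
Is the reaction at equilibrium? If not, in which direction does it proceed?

Q = [G]²·[PQ₂]²·[J]² / ([XY₂]²·[AB]) = (5.0×10⁻⁴)²·(1.9)²·(0.036)² / ((0.0058)²·(5.4×10⁻⁴)) = 0.064
Q = 0.064 > K = 0.018, so the reverse reaction proceeds.

in the reverse direction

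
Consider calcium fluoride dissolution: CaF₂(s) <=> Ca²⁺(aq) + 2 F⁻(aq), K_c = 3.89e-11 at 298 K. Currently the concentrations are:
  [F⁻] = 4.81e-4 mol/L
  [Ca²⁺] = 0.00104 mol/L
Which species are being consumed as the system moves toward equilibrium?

(CaF₂ is a pure solid — omitted from Q_c.)
Q_c = [Ca²⁺]·[F⁻]² = (0.00104)·(4.81e-4)² = 2.41e-10
Q_c = 2.41e-10 > K_c = 3.89e-11: net reverse reaction.

Ca²⁺, F⁻ (products)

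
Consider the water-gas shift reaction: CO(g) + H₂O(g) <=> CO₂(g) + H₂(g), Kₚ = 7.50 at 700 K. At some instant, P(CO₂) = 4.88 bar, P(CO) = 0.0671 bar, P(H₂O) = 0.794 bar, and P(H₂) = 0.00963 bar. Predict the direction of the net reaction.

in the forward direction

Qₚ = P(CO₂)·P(H₂) / (P(CO)·P(H₂O)) = (4.88)·(0.00963) / ((0.0671)·(0.794)) = 0.882
Qₚ = 0.882 < Kₚ = 7.50, so the forward reaction proceeds.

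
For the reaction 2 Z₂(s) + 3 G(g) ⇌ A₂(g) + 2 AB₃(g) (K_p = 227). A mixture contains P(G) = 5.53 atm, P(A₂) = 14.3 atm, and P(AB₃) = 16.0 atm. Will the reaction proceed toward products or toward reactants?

forward (toward products)

(Z₂ is a pure solid — omitted from Q_p.)
Q_p = P(A₂)·P(AB₃)² / P(G)³ = (14.3)·(16.0)² / (5.53)³ = 21.6
Q_p = 21.6 < K_p = 227, so the forward reaction proceeds.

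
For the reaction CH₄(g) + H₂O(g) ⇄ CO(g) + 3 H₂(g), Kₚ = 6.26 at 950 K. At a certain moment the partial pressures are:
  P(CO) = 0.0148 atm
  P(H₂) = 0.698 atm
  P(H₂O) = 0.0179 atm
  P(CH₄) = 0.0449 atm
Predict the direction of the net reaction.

neither direction; the system is at equilibrium

Qₚ = P(CO)·P(H₂)³ / (P(CH₄)·P(H₂O)) = (0.0148)·(0.698)³ / ((0.0449)·(0.0179)) = 6.26
Qₚ = 6.26 = Kₚ, so the system is already at equilibrium.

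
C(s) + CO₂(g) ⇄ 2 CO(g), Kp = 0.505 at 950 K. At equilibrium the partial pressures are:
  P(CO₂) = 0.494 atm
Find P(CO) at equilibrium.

(C is a pure solid — omitted from Kp.)
At equilibrium, Kp = P(CO)² / P(CO₂) = 0.505.
(P(CO))² / (0.494) = 0.505
P(CO)² = 0.249 ⇒ P(CO) = 0.499 atm

P(CO) = 0.499 atm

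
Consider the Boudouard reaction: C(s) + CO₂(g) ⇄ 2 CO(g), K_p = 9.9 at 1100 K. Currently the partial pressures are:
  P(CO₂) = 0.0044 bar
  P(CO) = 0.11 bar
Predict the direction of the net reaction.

to the right

(C is a pure solid — omitted from Q_p.)
Q_p = P(CO)² / P(CO₂) = (0.11)² / (0.0044) = 2.8
Q_p = 2.8 < K_p = 9.9, so the forward reaction proceeds.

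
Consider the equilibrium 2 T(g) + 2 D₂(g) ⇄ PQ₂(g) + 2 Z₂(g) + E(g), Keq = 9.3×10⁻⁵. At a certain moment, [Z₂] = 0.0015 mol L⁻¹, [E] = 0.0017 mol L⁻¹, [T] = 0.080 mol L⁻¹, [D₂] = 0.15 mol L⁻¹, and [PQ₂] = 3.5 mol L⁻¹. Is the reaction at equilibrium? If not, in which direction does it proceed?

no net change (already at equilibrium)

Q = [PQ₂]·[Z₂]²·[E] / ([T]²·[D₂]²) = (3.5)·(0.0015)²·(0.0017) / ((0.080)²·(0.15)²) = 9.3×10⁻⁵
Q = 9.3×10⁻⁵ = Keq, so the system is already at equilibrium.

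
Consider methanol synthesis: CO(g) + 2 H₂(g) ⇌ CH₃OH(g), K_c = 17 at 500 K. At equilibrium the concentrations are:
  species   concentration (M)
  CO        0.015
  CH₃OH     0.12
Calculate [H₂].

[H₂] = 0.69 M

At equilibrium, K_c = [CH₃OH] / ([CO]·[H₂]²) = 17.
(0.12) / ((0.015)·([H₂])²) = 17
[H₂]² = 0.471 ⇒ [H₂] = 0.69 M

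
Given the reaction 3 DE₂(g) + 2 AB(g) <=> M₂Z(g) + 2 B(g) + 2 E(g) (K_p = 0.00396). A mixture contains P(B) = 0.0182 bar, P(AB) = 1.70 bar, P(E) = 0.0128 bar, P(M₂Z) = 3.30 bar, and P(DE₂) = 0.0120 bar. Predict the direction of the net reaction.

Q_p = P(M₂Z)·P(B)²·P(E)² / (P(DE₂)³·P(AB)²) = (3.30)·(0.0182)²·(0.0128)² / ((0.0120)³·(1.70)²) = 0.0359
Q_p = 0.0359 > K_p = 0.00396, so the reverse reaction proceeds.

toward reactants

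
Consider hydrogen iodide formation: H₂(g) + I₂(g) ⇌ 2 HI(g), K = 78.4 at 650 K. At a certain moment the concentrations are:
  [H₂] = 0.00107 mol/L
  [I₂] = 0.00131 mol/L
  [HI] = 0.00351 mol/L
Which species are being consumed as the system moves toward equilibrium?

Q = [HI]² / ([H₂]·[I₂]) = (0.00351)² / ((0.00107)·(0.00131)) = 8.79
Q = 8.79 < K = 78.4: net forward reaction.

H₂, I₂ (reactants)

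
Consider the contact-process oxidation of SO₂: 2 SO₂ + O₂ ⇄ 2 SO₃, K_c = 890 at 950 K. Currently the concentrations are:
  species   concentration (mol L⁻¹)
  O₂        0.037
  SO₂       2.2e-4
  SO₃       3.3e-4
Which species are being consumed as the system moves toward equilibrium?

Q_c = [SO₃]² / ([SO₂]²·[O₂]) = (3.3e-4)² / ((2.2e-4)²·(0.037)) = 61
Q_c = 61 < K_c = 890: net forward reaction.

SO₂, O₂ (reactants)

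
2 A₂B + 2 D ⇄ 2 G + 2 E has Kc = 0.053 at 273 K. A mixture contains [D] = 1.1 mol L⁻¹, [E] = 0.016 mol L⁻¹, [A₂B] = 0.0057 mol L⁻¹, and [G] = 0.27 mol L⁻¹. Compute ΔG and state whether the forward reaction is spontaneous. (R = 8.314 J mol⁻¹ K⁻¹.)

ΔG = 4.98 kJ/mol; the forward reaction is non-spontaneous

Qc = [G]²·[E]² / ([A₂B]²·[D]²) = (0.27)²·(0.016)² / ((0.0057)²·(1.1)²) = 0.475
ΔG = RT ln(Qc/Kc) = (8.314 J mol⁻¹ K⁻¹)(273 K) × ln(0.475/0.053)
   = (2.270 kJ/mol)(2.193) = 4.98 kJ/mol
ΔG > 0, so the forward reaction is non-spontaneous (proceeds in reverse).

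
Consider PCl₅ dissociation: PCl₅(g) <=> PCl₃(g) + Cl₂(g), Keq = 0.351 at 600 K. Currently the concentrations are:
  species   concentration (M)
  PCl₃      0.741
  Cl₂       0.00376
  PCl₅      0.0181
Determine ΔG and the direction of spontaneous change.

Q = [PCl₃]·[Cl₂] / [PCl₅] = (0.741)·(0.00376) / (0.0181) = 0.154
ΔG = RT ln(Q/Keq) = (8.314 J mol⁻¹ K⁻¹)(600 K) × ln(0.154/0.351)
   = (4.988 kJ/mol)(-0.8238) = -4.11 kJ/mol
ΔG < 0, so the forward reaction is spontaneous (proceeds forward).

ΔG = -4.11 kJ/mol; the forward reaction is spontaneous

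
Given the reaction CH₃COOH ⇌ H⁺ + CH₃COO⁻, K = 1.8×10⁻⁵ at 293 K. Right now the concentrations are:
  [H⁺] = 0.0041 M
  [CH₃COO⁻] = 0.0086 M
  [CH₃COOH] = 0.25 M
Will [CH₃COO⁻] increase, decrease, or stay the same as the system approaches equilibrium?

Q = [H⁺]·[CH₃COO⁻] / [CH₃COOH] = (0.0041)·(0.0086) / (0.25) = 1.4×10⁻⁴
Q = 1.4×10⁻⁴ > K = 1.8×10⁻⁵: net reverse reaction.
CH₃COO⁻ is a product, so it decreases.

decrease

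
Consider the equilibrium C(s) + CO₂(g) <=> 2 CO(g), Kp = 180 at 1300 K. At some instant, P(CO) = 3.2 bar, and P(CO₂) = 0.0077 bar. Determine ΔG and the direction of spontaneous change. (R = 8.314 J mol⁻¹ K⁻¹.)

(C is a pure solid — omitted from Qp.)
Qp = P(CO)² / P(CO₂) = (3.2)² / (0.0077) = 1330
ΔG = RT ln(Qp/Kp) = (8.314 J mol⁻¹ K⁻¹)(1300 K) × ln(1330/180)
   = (10.81 kJ/mol)(2.000) = 21.6 kJ/mol
ΔG > 0, so the forward reaction is non-spontaneous (proceeds in reverse).

ΔG = 21.6 kJ/mol; the forward reaction is non-spontaneous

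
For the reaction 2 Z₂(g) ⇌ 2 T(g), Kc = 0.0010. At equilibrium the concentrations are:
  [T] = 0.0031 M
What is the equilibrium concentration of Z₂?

[Z₂] = 0.098 M

At equilibrium, Kc = [T]² / [Z₂]² = 0.0010.
(0.0031)² / ([Z₂])² = 0.0010
[Z₂]² = 0.00961 ⇒ [Z₂] = 0.098 M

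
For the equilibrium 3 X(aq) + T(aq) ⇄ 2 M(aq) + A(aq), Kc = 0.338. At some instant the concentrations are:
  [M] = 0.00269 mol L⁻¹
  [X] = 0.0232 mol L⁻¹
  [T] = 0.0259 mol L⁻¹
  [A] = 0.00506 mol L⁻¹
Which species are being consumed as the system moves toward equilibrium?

Qc = [M]²·[A] / ([X]³·[T]) = (0.00269)²·(0.00506) / ((0.0232)³·(0.0259)) = 0.113
Qc = 0.113 < Kc = 0.338: net forward reaction.

X, T (reactants)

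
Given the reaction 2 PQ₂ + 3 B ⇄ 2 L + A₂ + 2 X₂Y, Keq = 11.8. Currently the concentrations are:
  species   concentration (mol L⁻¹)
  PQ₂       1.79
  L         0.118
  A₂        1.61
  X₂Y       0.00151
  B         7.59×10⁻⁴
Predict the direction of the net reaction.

Q = [L]²·[A₂]·[X₂Y]² / ([PQ₂]²·[B]³) = (0.118)²·(1.61)·(0.00151)² / ((1.79)²·(7.59×10⁻⁴)³) = 36.5
Q = 36.5 > Keq = 11.8, so the reverse reaction proceeds.

toward reactants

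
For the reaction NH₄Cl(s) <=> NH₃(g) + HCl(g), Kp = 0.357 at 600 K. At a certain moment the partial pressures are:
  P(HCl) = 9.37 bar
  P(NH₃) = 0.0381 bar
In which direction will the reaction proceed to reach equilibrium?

at equilibrium

(NH₄Cl is a pure solid — omitted from Qp.)
Qp = P(NH₃)·P(HCl) = (0.0381)·(9.37) = 0.357
Qp = 0.357 = Kp, so the system is already at equilibrium.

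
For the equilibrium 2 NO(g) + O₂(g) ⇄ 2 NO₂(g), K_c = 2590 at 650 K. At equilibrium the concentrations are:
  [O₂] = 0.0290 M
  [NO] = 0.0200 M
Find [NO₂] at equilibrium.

[NO₂] = 0.173 M

At equilibrium, K_c = [NO₂]² / ([NO]²·[O₂]) = 2590.
([NO₂])² / ((0.0200)²·(0.0290)) = 2590
[NO₂]² = 0.0300 ⇒ [NO₂] = 0.173 M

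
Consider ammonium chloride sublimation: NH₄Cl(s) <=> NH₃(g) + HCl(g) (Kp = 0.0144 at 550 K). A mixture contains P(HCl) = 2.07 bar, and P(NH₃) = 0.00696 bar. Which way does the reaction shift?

neither direction; the system is at equilibrium

(NH₄Cl is a pure solid — omitted from Qp.)
Qp = P(NH₃)·P(HCl) = (0.00696)·(2.07) = 0.0144
Qp = 0.0144 = Kp, so the system is already at equilibrium.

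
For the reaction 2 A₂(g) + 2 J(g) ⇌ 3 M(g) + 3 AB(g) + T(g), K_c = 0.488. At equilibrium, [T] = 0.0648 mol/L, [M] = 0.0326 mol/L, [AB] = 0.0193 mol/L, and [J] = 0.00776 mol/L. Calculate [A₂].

[A₂] = 7.41×10⁻⁴ mol/L

At equilibrium, K_c = [M]³·[AB]³·[T] / ([A₂]²·[J]²) = 0.488.
(0.0326)³·(0.0193)³·(0.0648) / (([A₂])²·(0.00776)²) = 0.488
[A₂]² = 5.49×10⁻⁷ ⇒ [A₂] = 7.41×10⁻⁴ mol/L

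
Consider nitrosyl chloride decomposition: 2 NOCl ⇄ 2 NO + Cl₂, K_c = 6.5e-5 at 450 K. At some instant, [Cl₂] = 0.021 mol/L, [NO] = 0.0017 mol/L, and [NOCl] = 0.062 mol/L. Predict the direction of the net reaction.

in the forward direction

Q_c = [NO]²·[Cl₂] / [NOCl]² = (0.0017)²·(0.021) / (0.062)² = 1.6e-5
Q_c = 1.6e-5 < K_c = 6.5e-5, so the forward reaction proceeds.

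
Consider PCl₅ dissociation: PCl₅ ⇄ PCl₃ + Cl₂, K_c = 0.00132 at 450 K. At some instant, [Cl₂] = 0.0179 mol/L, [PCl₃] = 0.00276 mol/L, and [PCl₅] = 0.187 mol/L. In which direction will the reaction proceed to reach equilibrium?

Q_c = [PCl₃]·[Cl₂] / [PCl₅] = (0.00276)·(0.0179) / (0.187) = 2.64e-4
Q_c = 2.64e-4 < K_c = 0.00132, so the forward reaction proceeds.

in the forward direction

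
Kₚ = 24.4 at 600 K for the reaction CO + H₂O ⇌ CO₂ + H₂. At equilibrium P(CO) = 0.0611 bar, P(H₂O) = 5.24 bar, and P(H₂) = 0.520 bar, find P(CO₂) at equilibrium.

At equilibrium, Kₚ = P(CO₂)·P(H₂) / (P(CO)·P(H₂O)) = 24.4.
(P(CO₂))·(0.520) / ((0.0611)·(5.24)) = 24.4
P(CO₂) = 15.0 bar

P(CO₂) = 15.0 bar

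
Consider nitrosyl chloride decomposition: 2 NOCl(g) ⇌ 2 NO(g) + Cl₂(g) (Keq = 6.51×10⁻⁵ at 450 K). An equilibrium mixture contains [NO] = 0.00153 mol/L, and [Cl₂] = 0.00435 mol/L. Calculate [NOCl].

At equilibrium, Keq = [NO]²·[Cl₂] / [NOCl]² = 6.51×10⁻⁵.
(0.00153)²·(0.00435) / ([NOCl])² = 6.51×10⁻⁵
[NOCl]² = 1.56×10⁻⁴ ⇒ [NOCl] = 0.0125 mol/L

[NOCl] = 0.0125 mol/L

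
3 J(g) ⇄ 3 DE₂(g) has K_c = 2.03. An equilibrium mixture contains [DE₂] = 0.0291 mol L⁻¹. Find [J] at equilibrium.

[J] = 0.0230 mol L⁻¹

At equilibrium, K_c = [DE₂]³ / [J]³ = 2.03.
(0.0291)³ / ([J])³ = 2.03
[J]³ = 1.21e-5 ⇒ [J] = 0.0230 mol L⁻¹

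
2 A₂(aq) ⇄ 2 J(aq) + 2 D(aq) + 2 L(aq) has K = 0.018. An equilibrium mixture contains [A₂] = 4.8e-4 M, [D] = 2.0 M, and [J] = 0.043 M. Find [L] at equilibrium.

[L] = 7.5e-4 M

At equilibrium, K = [J]²·[D]²·[L]² / [A₂]² = 0.018.
(0.043)²·(2.0)²·([L])² / (4.8e-4)² = 0.018
[L]² = 5.61e-7 ⇒ [L] = 7.5e-4 M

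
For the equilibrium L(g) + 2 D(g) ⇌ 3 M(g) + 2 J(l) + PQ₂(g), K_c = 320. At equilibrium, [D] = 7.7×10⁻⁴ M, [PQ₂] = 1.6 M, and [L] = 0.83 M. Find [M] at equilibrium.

[M] = 0.046 M

(J is a pure liquid — omitted from K_c.)
At equilibrium, K_c = [M]³·[PQ₂] / ([L]·[D]²) = 320.
([M])³·(1.6) / ((0.83)·(7.7×10⁻⁴)²) = 320
[M]³ = 9.84×10⁻⁵ ⇒ [M] = 0.046 M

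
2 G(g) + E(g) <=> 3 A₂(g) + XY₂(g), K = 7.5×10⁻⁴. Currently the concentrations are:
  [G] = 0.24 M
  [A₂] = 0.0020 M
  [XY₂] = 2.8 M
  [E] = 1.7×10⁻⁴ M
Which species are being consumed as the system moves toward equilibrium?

Q = [A₂]³·[XY₂] / ([G]²·[E]) = (0.0020)³·(2.8) / ((0.24)²·(1.7×10⁻⁴)) = 0.0023
Q = 0.0023 > K = 7.5×10⁻⁴: net reverse reaction.

A₂, XY₂ (products)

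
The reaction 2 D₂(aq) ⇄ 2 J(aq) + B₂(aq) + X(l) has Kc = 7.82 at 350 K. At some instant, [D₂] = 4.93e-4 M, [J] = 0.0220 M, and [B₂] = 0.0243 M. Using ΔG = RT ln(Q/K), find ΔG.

(X is a pure liquid — omitted from Qc.)
Qc = [J]²·[B₂] / [D₂]² = (0.0220)²·(0.0243) / (4.93e-4)² = 48.4
ΔG = RT ln(Qc/Kc) = (8.314 J mol⁻¹ K⁻¹)(350 K) × ln(48.4/7.82)
   = (2.910 kJ/mol)(1.823) = 5.30 kJ/mol
ΔG > 0, so the forward reaction is non-spontaneous (proceeds in reverse).

ΔG = 5.30 kJ/mol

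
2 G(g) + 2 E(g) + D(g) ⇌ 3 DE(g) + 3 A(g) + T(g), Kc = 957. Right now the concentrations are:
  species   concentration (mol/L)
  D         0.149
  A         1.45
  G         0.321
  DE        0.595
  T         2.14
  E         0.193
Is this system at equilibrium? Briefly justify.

no; Q > K, reaction proceeds in reverse

Qc = [DE]³·[A]³·[T] / ([G]²·[E]²·[D]) = (0.595)³·(1.45)³·(2.14) / ((0.321)²·(0.193)²·(0.149)) = 2400
Qc = 2400 > Kc = 957: net reverse reaction.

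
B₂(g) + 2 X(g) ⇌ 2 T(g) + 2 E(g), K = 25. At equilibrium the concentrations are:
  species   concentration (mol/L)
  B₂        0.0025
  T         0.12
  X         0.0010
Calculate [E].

[E] = 0.0021 mol/L

At equilibrium, K = [T]²·[E]² / ([B₂]·[X]²) = 25.
(0.12)²·([E])² / ((0.0025)·(0.0010)²) = 25
[E]² = 4.34×10⁻⁶ ⇒ [E] = 0.0021 mol/L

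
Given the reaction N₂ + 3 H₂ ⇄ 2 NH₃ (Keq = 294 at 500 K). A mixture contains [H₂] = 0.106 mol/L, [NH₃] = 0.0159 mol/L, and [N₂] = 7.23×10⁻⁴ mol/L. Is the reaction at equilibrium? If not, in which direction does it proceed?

Q = [NH₃]² / ([N₂]·[H₂]³) = (0.0159)² / ((7.23×10⁻⁴)·(0.106)³) = 294
Q = 294 = Keq, so the system is already at equilibrium.

at equilibrium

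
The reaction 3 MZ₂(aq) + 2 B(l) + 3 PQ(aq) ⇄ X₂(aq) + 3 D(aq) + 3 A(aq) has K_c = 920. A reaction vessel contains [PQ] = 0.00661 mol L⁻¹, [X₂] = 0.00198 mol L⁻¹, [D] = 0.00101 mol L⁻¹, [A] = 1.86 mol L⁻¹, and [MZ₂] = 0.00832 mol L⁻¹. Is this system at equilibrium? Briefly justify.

no; Q < K, reaction proceeds forward

(B is a pure liquid — omitted from Q_c.)
Q_c = [X₂]·[D]³·[A]³ / ([MZ₂]³·[PQ]³) = (0.00198)·(0.00101)³·(1.86)³ / ((0.00832)³·(0.00661)³) = 78.9
Q_c = 78.9 < K_c = 920: net forward reaction.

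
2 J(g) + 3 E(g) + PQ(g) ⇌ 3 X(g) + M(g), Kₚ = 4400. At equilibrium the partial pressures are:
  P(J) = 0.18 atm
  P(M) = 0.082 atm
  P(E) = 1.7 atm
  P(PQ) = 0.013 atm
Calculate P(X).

P(X) = 4.8 atm

At equilibrium, Kₚ = P(X)³·P(M) / (P(J)²·P(E)³·P(PQ)) = 4400.
(P(X))³·(0.082) / ((0.18)²·(1.7)³·(0.013)) = 4400
P(X)³ = 111 ⇒ P(X) = 4.8 atm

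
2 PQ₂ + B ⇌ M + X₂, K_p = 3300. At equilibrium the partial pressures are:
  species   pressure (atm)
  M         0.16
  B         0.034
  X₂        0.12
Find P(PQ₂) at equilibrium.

At equilibrium, K_p = P(M)·P(X₂) / (P(PQ₂)²·P(B)) = 3300.
(0.16)·(0.12) / ((P(PQ₂))²·(0.034)) = 3300
P(PQ₂)² = 1.71×10⁻⁴ ⇒ P(PQ₂) = 0.013 atm

P(PQ₂) = 0.013 atm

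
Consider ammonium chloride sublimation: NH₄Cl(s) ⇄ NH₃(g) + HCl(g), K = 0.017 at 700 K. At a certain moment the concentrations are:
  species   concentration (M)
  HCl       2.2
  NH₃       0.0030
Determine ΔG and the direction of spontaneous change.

(NH₄Cl is a pure solid — omitted from Q.)
Q = [NH₃]·[HCl] = (0.0030)·(2.2) = 0.00660
ΔG = RT ln(Q/K) = (8.314 J mol⁻¹ K⁻¹)(700 K) × ln(0.00660/0.017)
   = (5.820 kJ/mol)(-0.9461) = -5.51 kJ/mol
ΔG < 0, so the forward reaction is spontaneous (proceeds forward).

ΔG = -5.51 kJ/mol; the forward reaction is spontaneous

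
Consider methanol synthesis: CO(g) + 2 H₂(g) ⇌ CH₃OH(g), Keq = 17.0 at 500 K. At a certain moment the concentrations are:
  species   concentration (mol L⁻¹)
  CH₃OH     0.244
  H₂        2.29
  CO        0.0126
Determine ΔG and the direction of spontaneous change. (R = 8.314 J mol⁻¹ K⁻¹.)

ΔG = -6.35 kJ/mol; the forward reaction is spontaneous

Q = [CH₃OH] / ([CO]·[H₂]²) = (0.244) / ((0.0126)·(2.29)²) = 3.69
ΔG = RT ln(Q/Keq) = (8.314 J mol⁻¹ K⁻¹)(500 K) × ln(3.69/17.0)
   = (4.157 kJ/mol)(-1.528) = -6.35 kJ/mol
ΔG < 0, so the forward reaction is spontaneous (proceeds forward).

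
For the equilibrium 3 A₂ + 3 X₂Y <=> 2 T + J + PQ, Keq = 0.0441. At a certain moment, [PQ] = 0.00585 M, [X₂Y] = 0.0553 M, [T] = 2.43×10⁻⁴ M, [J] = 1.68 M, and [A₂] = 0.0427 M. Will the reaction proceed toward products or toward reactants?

at equilibrium

Q = [T]²·[J]·[PQ] / ([A₂]³·[X₂Y]³) = (2.43×10⁻⁴)²·(1.68)·(0.00585) / ((0.0427)³·(0.0553)³) = 0.0441
Q = 0.0441 = Keq, so the system is already at equilibrium.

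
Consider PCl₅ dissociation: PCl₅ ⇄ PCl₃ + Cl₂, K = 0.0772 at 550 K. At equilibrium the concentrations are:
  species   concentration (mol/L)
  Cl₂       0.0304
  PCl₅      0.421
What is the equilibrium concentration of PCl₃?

[PCl₃] = 1.07 mol/L

At equilibrium, K = [PCl₃]·[Cl₂] / [PCl₅] = 0.0772.
([PCl₃])·(0.0304) / (0.421) = 0.0772
[PCl₃] = 1.07 mol/L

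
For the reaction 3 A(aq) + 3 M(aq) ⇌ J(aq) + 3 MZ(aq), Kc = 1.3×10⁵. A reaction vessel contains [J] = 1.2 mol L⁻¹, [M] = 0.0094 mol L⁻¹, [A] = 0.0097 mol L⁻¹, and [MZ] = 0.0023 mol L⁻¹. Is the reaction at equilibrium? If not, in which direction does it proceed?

toward products

Qc = [J]·[MZ]³ / ([A]³·[M]³) = (1.2)·(0.0023)³ / ((0.0097)³·(0.0094)³) = 19000
Qc = 19000 < Kc = 1.3×10⁵, so the forward reaction proceeds.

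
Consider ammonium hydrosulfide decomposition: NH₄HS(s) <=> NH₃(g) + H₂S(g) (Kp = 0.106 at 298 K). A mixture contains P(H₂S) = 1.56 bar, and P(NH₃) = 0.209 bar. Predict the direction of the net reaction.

(NH₄HS is a pure solid — omitted from Qp.)
Qp = P(NH₃)·P(H₂S) = (0.209)·(1.56) = 0.326
Qp = 0.326 > Kp = 0.106, so the reverse reaction proceeds.

in the reverse direction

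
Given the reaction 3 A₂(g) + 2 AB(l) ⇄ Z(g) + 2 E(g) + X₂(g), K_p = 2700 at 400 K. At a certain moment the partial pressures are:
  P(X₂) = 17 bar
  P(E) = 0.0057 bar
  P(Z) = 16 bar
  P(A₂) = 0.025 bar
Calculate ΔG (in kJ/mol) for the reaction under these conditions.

(AB is a pure liquid — omitted from Q_p.)
Q_p = P(Z)·P(E)²·P(X₂) / P(A₂)³ = (16)·(0.0057)²·(17) / (0.025)³ = 566
ΔG = RT ln(Q_p/K_p) = (8.314 J mol⁻¹ K⁻¹)(400 K) × ln(566/2700)
   = (3.326 kJ/mol)(-1.562) = -5.20 kJ/mol
ΔG < 0, so the forward reaction is spontaneous (proceeds forward).

ΔG = -5.20 kJ/mol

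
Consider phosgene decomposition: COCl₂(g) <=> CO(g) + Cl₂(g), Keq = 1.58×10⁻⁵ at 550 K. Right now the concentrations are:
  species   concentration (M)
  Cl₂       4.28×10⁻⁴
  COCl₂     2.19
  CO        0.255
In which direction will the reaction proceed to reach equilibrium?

Q = [CO]·[Cl₂] / [COCl₂] = (0.255)·(4.28×10⁻⁴) / (2.19) = 4.98×10⁻⁵
Q = 4.98×10⁻⁵ > Keq = 1.58×10⁻⁵, so the reverse reaction proceeds.

to the left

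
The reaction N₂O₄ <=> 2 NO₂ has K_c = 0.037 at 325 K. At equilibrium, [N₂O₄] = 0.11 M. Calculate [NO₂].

[NO₂] = 0.064 M

At equilibrium, K_c = [NO₂]² / [N₂O₄] = 0.037.
([NO₂])² / (0.11) = 0.037
[NO₂]² = 0.00407 ⇒ [NO₂] = 0.064 M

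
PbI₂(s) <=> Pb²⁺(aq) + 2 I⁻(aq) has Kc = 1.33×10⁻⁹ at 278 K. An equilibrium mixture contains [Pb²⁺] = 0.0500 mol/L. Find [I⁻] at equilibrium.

(PbI₂ is a pure solid — omitted from Kc.)
At equilibrium, Kc = [Pb²⁺]·[I⁻]² = 1.33×10⁻⁹.
(0.0500)·([I⁻])² = 1.33×10⁻⁹
[I⁻]² = 2.66×10⁻⁸ ⇒ [I⁻] = 1.63×10⁻⁴ mol/L

[I⁻] = 1.63×10⁻⁴ mol/L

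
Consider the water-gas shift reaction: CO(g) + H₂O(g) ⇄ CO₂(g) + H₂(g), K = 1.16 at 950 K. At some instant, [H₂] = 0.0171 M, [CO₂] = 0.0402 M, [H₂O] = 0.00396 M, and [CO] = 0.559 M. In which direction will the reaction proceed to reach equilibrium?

forward (toward products)

Q = [CO₂]·[H₂] / ([CO]·[H₂O]) = (0.0402)·(0.0171) / ((0.559)·(0.00396)) = 0.311
Q = 0.311 < K = 1.16, so the forward reaction proceeds.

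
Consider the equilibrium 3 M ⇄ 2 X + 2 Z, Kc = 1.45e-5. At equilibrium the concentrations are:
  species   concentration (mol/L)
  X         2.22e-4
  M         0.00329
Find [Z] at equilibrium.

At equilibrium, Kc = [X]²·[Z]² / [M]³ = 1.45e-5.
(2.22e-4)²·([Z])² / (0.00329)³ = 1.45e-5
[Z]² = 1.05e-5 ⇒ [Z] = 0.00324 mol/L

[Z] = 0.00324 mol/L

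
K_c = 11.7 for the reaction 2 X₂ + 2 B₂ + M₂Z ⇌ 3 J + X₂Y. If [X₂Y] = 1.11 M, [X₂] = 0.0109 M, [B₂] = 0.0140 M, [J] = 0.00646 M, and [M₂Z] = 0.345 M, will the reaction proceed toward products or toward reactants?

in the reverse direction

Q_c = [J]³·[X₂Y] / ([X₂]²·[B₂]²·[M₂Z]) = (0.00646)³·(1.11) / ((0.0109)²·(0.0140)²·(0.345)) = 37.2
Q_c = 37.2 > K_c = 11.7, so the reverse reaction proceeds.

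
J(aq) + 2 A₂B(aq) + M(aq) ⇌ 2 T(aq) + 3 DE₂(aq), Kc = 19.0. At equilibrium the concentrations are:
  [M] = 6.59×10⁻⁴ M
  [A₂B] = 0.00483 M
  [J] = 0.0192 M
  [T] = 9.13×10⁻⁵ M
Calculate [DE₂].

At equilibrium, Kc = [T]²·[DE₂]³ / ([J]·[A₂B]²·[M]) = 19.0.
(9.13×10⁻⁵)²·([DE₂])³ / ((0.0192)·(0.00483)²·(6.59×10⁻⁴)) = 19.0
[DE₂]³ = 0.673 ⇒ [DE₂] = 0.876 M

[DE₂] = 0.876 M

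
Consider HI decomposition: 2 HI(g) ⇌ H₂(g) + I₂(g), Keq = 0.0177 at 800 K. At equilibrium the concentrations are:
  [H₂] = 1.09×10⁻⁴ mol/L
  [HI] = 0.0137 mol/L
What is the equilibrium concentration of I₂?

[I₂] = 0.0305 mol/L

At equilibrium, Keq = [H₂]·[I₂] / [HI]² = 0.0177.
(1.09×10⁻⁴)·([I₂]) / (0.0137)² = 0.0177
[I₂] = 0.0305 mol/L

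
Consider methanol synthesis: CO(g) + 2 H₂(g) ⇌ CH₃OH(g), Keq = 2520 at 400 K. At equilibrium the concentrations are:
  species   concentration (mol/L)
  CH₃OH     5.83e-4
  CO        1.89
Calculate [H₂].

[H₂] = 3.50e-4 mol/L

At equilibrium, Keq = [CH₃OH] / ([CO]·[H₂]²) = 2520.
(5.83e-4) / ((1.89)·([H₂])²) = 2520
[H₂]² = 1.22e-7 ⇒ [H₂] = 3.50e-4 mol/L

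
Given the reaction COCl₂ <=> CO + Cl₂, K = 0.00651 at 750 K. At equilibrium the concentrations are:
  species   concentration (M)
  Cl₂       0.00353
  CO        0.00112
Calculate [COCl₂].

[COCl₂] = 6.07×10⁻⁴ M

At equilibrium, K = [CO]·[Cl₂] / [COCl₂] = 0.00651.
(0.00112)·(0.00353) / ([COCl₂]) = 0.00651
[COCl₂] = 6.07×10⁻⁴ M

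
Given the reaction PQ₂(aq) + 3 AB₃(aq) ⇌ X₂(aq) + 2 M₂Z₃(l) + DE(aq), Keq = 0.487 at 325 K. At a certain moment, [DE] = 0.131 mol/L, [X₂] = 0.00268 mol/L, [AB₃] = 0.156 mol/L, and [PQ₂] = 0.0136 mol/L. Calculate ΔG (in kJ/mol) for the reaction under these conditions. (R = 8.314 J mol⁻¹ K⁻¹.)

(M₂Z₃ is a pure liquid — omitted from Q.)
Q = [X₂]·[DE] / ([PQ₂]·[AB₃]³) = (0.00268)·(0.131) / ((0.0136)·(0.156)³) = 6.80
ΔG = RT ln(Q/Keq) = (8.314 J mol⁻¹ K⁻¹)(325 K) × ln(6.80/0.487)
   = (2.702 kJ/mol)(2.636) = 7.12 kJ/mol
ΔG > 0, so the forward reaction is non-spontaneous (proceeds in reverse).

ΔG = 7.12 kJ/mol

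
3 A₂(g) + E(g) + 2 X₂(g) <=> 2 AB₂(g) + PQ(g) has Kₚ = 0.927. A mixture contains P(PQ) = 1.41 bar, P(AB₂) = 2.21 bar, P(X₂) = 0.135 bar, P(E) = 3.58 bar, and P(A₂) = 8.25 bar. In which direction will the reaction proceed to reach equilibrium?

forward (toward products)

Qₚ = P(AB₂)²·P(PQ) / (P(A₂)³·P(E)·P(X₂)²) = (2.21)²·(1.41) / ((8.25)³·(3.58)·(0.135)²) = 0.188
Qₚ = 0.188 < Kₚ = 0.927, so the forward reaction proceeds.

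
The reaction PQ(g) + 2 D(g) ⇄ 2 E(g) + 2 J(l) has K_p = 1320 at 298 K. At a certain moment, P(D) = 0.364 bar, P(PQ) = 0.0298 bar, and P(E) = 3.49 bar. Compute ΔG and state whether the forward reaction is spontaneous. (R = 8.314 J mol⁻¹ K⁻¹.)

(J is a pure liquid — omitted from Q_p.)
Q_p = P(E)² / (P(PQ)·P(D)²) = (3.49)² / ((0.0298)·(0.364)²) = 3080
ΔG = RT ln(Q_p/K_p) = (8.314 J mol⁻¹ K⁻¹)(298 K) × ln(3080/1320)
   = (2.478 kJ/mol)(0.8473) = 2.10 kJ/mol
ΔG > 0, so the forward reaction is non-spontaneous (proceeds in reverse).

ΔG = 2.10 kJ/mol; the forward reaction is non-spontaneous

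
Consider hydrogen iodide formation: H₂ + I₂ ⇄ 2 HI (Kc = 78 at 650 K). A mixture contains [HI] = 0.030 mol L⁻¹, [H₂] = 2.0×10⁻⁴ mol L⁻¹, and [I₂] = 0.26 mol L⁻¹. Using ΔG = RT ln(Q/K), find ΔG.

Qc = [HI]² / ([H₂]·[I₂]) = (0.030)² / ((2.0×10⁻⁴)·(0.26)) = 17.3
ΔG = RT ln(Qc/Kc) = (8.314 J mol⁻¹ K⁻¹)(650 K) × ln(17.3/78)
   = (5.404 kJ/mol)(-1.506) = -8.14 kJ/mol
ΔG < 0, so the forward reaction is spontaneous (proceeds forward).

ΔG = -8.14 kJ/mol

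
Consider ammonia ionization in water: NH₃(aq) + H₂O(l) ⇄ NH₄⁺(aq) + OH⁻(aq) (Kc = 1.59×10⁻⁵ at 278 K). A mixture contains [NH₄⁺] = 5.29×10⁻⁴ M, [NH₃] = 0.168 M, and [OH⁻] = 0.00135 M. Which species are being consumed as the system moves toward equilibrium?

(H₂O is a pure liquid — omitted from Qc.)
Qc = [NH₄⁺]·[OH⁻] / [NH₃] = (5.29×10⁻⁴)·(0.00135) / (0.168) = 4.25×10⁻⁶
Qc = 4.25×10⁻⁶ < Kc = 1.59×10⁻⁵: net forward reaction.

NH₃, H₂O (reactants)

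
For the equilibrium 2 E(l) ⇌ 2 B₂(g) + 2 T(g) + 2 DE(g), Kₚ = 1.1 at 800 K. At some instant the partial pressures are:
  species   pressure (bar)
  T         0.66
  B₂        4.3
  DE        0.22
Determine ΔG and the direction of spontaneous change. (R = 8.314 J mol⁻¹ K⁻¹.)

ΔG = -6.90 kJ/mol; the forward reaction is spontaneous

(E is a pure liquid — omitted from Qₚ.)
Qₚ = P(B₂)²·P(T)²·P(DE)² = (4.3)²·(0.66)²·(0.22)² = 0.390
ΔG = RT ln(Qₚ/Kₚ) = (8.314 J mol⁻¹ K⁻¹)(800 K) × ln(0.390/1.1)
   = (6.651 kJ/mol)(-1.037) = -6.90 kJ/mol
ΔG < 0, so the forward reaction is spontaneous (proceeds forward).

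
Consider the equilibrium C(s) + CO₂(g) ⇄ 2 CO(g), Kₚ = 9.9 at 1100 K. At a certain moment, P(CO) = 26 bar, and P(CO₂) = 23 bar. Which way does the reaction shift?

(C is a pure solid — omitted from Qₚ.)
Qₚ = P(CO)² / P(CO₂) = (26)² / (23) = 29
Qₚ = 29 > Kₚ = 9.9, so the reverse reaction proceeds.

toward reactants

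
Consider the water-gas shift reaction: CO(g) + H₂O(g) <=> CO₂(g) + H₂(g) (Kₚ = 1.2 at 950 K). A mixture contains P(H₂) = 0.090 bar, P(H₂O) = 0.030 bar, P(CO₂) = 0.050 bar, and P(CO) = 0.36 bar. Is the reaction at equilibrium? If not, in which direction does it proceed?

Qₚ = P(CO₂)·P(H₂) / (P(CO)·P(H₂O)) = (0.050)·(0.090) / ((0.36)·(0.030)) = 0.42
Qₚ = 0.42 < Kₚ = 1.2, so the forward reaction proceeds.

to the right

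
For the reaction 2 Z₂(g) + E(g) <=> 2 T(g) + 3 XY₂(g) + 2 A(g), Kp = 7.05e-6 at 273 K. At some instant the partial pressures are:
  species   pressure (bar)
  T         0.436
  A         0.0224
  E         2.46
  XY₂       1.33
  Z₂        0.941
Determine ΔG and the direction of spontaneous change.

ΔG = 6.09 kJ/mol; the forward reaction is non-spontaneous

Qp = P(T)²·P(XY₂)³·P(A)² / (P(Z₂)²·P(E)) = (0.436)²·(1.33)³·(0.0224)² / ((0.941)²·(2.46)) = 1.03e-4
ΔG = RT ln(Qp/Kp) = (8.314 J mol⁻¹ K⁻¹)(273 K) × ln(1.03e-4/7.05e-6)
   = (2.270 kJ/mol)(2.682) = 6.09 kJ/mol
ΔG > 0, so the forward reaction is non-spontaneous (proceeds in reverse).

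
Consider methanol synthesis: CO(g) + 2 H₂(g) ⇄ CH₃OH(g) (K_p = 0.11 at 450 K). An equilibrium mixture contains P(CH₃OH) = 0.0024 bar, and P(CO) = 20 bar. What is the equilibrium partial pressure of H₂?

P(H₂) = 0.033 bar

At equilibrium, K_p = P(CH₃OH) / (P(CO)·P(H₂)²) = 0.11.
(0.0024) / ((20)·(P(H₂))²) = 0.11
P(H₂)² = 0.00109 ⇒ P(H₂) = 0.033 bar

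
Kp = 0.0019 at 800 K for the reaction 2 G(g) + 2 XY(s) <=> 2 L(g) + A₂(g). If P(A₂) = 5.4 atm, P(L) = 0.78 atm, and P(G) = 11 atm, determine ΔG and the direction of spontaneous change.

ΔG = 17.7 kJ/mol; the forward reaction is non-spontaneous

(XY is a pure solid — omitted from Qp.)
Qp = P(L)²·P(A₂) / P(G)² = (0.78)²·(5.4) / (11)² = 0.0272
ΔG = RT ln(Qp/Kp) = (8.314 J mol⁻¹ K⁻¹)(800 K) × ln(0.0272/0.0019)
   = (6.651 kJ/mol)(2.661) = 17.7 kJ/mol
ΔG > 0, so the forward reaction is non-spontaneous (proceeds in reverse).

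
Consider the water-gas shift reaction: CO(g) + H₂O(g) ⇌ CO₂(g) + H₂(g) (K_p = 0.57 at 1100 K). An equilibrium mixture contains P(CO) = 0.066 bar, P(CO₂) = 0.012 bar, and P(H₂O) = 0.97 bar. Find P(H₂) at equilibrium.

P(H₂) = 3.0 bar

At equilibrium, K_p = P(CO₂)·P(H₂) / (P(CO)·P(H₂O)) = 0.57.
(0.012)·(P(H₂)) / ((0.066)·(0.97)) = 0.57
P(H₂) = 3.04 = 3.0 bar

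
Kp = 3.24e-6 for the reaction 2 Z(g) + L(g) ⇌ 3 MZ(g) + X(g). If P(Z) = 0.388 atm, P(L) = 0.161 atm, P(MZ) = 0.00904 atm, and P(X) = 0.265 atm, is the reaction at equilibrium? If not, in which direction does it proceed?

Qp = P(MZ)³·P(X) / (P(Z)²·P(L)) = (0.00904)³·(0.265) / ((0.388)²·(0.161)) = 8.08e-6
Qp = 8.08e-6 > Kp = 3.24e-6, so the reverse reaction proceeds.

to the left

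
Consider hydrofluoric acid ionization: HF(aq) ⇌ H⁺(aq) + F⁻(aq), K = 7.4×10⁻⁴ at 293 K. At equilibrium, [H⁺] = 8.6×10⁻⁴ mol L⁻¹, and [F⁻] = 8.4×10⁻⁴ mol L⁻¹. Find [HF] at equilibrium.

[HF] = 9.8×10⁻⁴ mol L⁻¹

At equilibrium, K = [H⁺]·[F⁻] / [HF] = 7.4×10⁻⁴.
(8.6×10⁻⁴)·(8.4×10⁻⁴) / ([HF]) = 7.4×10⁻⁴
[HF] = 9.76×10⁻⁴ = 9.8×10⁻⁴ mol L⁻¹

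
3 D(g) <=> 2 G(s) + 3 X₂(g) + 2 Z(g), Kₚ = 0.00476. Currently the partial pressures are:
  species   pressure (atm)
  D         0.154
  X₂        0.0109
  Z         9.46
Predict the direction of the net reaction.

to the left

(G is a pure solid — omitted from Qₚ.)
Qₚ = P(X₂)³·P(Z)² / P(D)³ = (0.0109)³·(9.46)² / (0.154)³ = 0.0317
Qₚ = 0.0317 > Kₚ = 0.00476, so the reverse reaction proceeds.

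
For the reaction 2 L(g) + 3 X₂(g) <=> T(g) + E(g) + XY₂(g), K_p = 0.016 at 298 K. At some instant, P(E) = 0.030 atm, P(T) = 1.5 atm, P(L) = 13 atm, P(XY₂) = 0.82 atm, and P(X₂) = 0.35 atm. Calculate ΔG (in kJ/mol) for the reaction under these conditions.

ΔG = -2.84 kJ/mol

Q_p = P(T)·P(E)·P(XY₂) / (P(L)²·P(X₂)³) = (1.5)·(0.030)·(0.82) / ((13)²·(0.35)³) = 0.00509
ΔG = RT ln(Q_p/K_p) = (8.314 J mol⁻¹ K⁻¹)(298 K) × ln(0.00509/0.016)
   = (2.478 kJ/mol)(-1.145) = -2.84 kJ/mol
ΔG < 0, so the forward reaction is spontaneous (proceeds forward).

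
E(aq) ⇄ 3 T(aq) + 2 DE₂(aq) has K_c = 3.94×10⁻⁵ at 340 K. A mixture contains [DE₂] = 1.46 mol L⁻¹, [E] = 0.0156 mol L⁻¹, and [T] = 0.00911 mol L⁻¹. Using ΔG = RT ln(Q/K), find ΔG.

ΔG = 2.72 kJ/mol

Q_c = [T]³·[DE₂]² / [E] = (0.00911)³·(1.46)² / (0.0156) = 1.03×10⁻⁴
ΔG = RT ln(Q_c/K_c) = (8.314 J mol⁻¹ K⁻¹)(340 K) × ln(1.03×10⁻⁴/3.94×10⁻⁵)
   = (2.827 kJ/mol)(0.9610) = 2.72 kJ/mol
ΔG > 0, so the forward reaction is non-spontaneous (proceeds in reverse).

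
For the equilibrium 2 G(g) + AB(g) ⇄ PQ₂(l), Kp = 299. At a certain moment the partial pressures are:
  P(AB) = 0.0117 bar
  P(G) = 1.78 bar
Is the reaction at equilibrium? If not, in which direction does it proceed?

(PQ₂ is a pure liquid — omitted from Qp.)
Qp = 1 / (P(G)²·P(AB)) = 1 / ((1.78)²·(0.0117)) = 27.0
Qp = 27.0 < Kp = 299, so the forward reaction proceeds.

forward (toward products)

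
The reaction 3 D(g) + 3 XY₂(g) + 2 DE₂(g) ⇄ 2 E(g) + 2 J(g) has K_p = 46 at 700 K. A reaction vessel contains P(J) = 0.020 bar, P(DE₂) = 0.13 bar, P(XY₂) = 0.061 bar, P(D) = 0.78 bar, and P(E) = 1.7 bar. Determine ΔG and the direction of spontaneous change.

ΔG = 15.3 kJ/mol; the forward reaction is non-spontaneous

Q_p = P(E)²·P(J)² / (P(D)³·P(XY₂)³·P(DE₂)²) = (1.7)²·(0.020)² / ((0.78)³·(0.061)³·(0.13)²) = 635
ΔG = RT ln(Q_p/K_p) = (8.314 J mol⁻¹ K⁻¹)(700 K) × ln(635/46)
   = (5.820 kJ/mol)(2.625) = 15.3 kJ/mol
ΔG > 0, so the forward reaction is non-spontaneous (proceeds in reverse).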